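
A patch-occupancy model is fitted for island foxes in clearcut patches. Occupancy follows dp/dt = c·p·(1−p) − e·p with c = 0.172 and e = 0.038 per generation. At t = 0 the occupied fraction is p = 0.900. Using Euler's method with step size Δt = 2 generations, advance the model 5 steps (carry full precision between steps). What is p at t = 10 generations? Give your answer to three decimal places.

0.801

Update rule: p ← p + [c·p·(1−p) − e·p]·Δt with Δt = 2.
p: 0.90000 → 0.86256  (Δp = -0.03744)
p: 0.86256 → 0.83779  (Δp = -0.02477)
p: 0.83779 → 0.82086  (Δp = -0.01692)
p: 0.82086 → 0.80906  (Δp = -0.01180)
p: 0.80906 → 0.80072  (Δp = -0.00835)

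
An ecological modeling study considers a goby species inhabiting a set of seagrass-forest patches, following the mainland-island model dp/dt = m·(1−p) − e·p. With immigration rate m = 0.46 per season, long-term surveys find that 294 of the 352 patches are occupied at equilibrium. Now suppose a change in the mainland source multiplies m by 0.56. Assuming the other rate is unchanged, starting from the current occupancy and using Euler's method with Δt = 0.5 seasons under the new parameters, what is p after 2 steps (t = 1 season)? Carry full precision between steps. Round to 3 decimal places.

0.805

Observed p* = 294/352 = 0.83523.
Balance m(1−p*) = e·p* gives e = m(1−p*)/p* = 0.46×0.16477/0.83523 = 0.09075.
Starting from p₀ = 0.83523; update p ← p + (dp/dt)·Δt with the new parameters.
t = 0.5: p = 0.83523 + (-0.01667) = 0.81855
t = 1: p = 0.81855 + (-0.01377) = 0.80478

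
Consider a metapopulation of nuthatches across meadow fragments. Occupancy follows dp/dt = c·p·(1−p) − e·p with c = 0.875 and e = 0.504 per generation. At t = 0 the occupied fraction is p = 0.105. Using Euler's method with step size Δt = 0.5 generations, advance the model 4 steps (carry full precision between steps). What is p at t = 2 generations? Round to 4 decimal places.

Update rule: p ← p + [c·p·(1−p) − e·p]·Δt with Δt = 0.5.
p: 0.10500 → 0.11965  (Δp = +0.01465)
p: 0.11965 → 0.13559  (Δp = +0.01593)
p: 0.13559 → 0.15269  (Δp = +0.01711)
p: 0.15269 → 0.17082  (Δp = +0.01812)

0.1708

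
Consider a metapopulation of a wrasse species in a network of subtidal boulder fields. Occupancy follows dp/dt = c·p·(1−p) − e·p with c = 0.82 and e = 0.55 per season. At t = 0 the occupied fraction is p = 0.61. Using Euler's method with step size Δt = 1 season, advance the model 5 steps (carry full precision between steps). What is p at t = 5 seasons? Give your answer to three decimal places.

Update rule: p ← p + [c·p·(1−p) − e·p]·Δt with Δt = 1.
t = 1: p = 0.61000 + (-0.14042) = 0.46958
t = 2: p = 0.46958 + (-0.05403) = 0.41555
t = 3: p = 0.41555 + (-0.02940) = 0.38615
t = 4: p = 0.38615 + (-0.01801) = 0.36814
t = 5: p = 0.36814 + (-0.01173) = 0.35640

0.356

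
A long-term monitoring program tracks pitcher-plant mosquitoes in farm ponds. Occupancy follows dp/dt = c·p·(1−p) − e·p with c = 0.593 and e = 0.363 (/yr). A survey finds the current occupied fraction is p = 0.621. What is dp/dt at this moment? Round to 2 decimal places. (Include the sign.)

-0.09

Colonization term: c·p·(1−p) = 0.593×0.621×0.3790 = 0.13957.
Extinction term: e·p = 0.22542.
dp/dt = 0.13957 − 0.22542 = -0.08586.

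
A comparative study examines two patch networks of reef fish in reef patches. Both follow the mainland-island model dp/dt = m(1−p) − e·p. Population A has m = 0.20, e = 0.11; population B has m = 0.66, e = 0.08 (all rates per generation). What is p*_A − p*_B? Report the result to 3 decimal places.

A: p*_A = m/(m+e) = 0.20/0.3100 = 0.6452.
B: p*_B = 0.66/0.7400 = 0.8919.
p*_A − p*_B = 0.6452 − 0.8919 = -0.2467.

-0.247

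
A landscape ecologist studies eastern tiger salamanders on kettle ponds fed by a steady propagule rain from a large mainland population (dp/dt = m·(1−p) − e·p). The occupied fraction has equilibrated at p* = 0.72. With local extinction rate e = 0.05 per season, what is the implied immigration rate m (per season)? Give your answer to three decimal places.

0.129

At equilibrium m(1−p*) = e·p*, so m = e·p*/(1−p*).
m = 0.05 × 0.72 / 0.2800 = 0.0360/0.2800 = 0.1286.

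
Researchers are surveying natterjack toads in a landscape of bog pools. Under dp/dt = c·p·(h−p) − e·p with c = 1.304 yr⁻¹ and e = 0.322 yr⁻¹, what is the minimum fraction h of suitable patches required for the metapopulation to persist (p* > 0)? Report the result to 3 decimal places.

p* = h − e/c is positive only when h > e/c.
h_min = e/c = 0.322/1.304 = 0.2469.

0.247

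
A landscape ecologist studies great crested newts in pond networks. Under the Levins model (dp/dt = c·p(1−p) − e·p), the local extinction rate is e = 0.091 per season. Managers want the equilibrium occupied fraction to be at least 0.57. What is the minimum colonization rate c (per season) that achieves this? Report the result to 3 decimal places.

p* = 1 − e/c ≥ 0.57 requires e/c ≤ 0.4300, i.e. c ≥ e/0.4300.
c_min = 0.091/0.4300 = 0.2116.

0.212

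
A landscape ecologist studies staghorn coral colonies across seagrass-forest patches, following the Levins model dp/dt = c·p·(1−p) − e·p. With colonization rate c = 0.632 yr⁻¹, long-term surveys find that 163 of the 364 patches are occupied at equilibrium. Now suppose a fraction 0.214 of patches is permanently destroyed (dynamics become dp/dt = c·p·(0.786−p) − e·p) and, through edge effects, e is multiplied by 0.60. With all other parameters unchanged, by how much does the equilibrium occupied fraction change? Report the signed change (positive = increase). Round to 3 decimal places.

0.007

Observed p* = 163/364 = 0.44780.
Balance c(1−p*) = e gives e = 0.632×(1 − 0.44780) = 0.34899.
New p* = 0.786 − e/c = 0.786 − 0.20939/0.63200 = 0.45469.
Δp* = 0.45469 − 0.44780 = +0.00689.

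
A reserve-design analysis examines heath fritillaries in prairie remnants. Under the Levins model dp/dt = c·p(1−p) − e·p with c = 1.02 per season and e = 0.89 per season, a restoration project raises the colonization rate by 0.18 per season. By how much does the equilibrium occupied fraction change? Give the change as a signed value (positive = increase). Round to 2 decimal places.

0.13

Before: p* = 1 − 0.89/1.02 = 0.1275.
After the change, c = 1.2, e = 0.89, so p* = 1 − 0.89/1.2 = 0.2583.
Δp* = 0.2583 − 0.1275 = +0.1309.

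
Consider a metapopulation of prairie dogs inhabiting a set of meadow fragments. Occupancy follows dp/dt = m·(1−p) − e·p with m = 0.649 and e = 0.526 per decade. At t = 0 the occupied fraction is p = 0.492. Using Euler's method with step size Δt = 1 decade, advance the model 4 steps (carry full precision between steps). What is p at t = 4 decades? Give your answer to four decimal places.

Update rule: p ← p + [m·(1−p) − e·p]·Δt with Δt = 1.
  1  |  dp/dt·Δt = +0.070900  |  p_1 = 0.562900
  2  |  dp/dt·Δt = -0.012407  |  p_2 = 0.550493
  3  |  dp/dt·Δt = +0.002171  |  p_3 = 0.552664
  4  |  dp/dt·Δt = -0.000380  |  p_4 = 0.552284

0.5523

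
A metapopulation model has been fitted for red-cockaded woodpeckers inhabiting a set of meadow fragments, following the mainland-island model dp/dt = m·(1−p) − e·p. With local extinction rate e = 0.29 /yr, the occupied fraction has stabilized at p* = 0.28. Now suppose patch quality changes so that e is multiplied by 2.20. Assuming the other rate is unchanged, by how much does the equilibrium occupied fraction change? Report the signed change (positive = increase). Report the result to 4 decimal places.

Balance m(1−p*) = e·p* gives m = e·p*/(1−p*) = 0.29×0.28000/0.72000 = 0.11278.
New p* = m/(m+e) = 0.11278/(0.11278+0.63800) = 0.15022.
Δp* = 0.15022 − 0.28000 = -0.12978.

-0.1298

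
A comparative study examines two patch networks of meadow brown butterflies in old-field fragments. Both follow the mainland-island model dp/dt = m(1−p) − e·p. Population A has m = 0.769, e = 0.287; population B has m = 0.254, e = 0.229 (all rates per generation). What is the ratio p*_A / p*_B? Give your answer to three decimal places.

A: p*_A = m/(m+e) = 0.769/1.0560 = 0.7282.
B: p*_B = 0.254/0.4830 = 0.5259.
p*_A / p*_B = 0.7282/0.5259 = 1.3848.

1.385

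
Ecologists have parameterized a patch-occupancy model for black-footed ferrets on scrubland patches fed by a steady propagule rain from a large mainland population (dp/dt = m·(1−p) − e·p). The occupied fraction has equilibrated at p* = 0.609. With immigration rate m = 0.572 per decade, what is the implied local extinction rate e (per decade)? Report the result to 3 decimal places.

At equilibrium m(1−p*) = e·p*, so e = m(1−p*)/p*.
e = 0.572 × 0.3910 / 0.609 = 0.3672.

0.367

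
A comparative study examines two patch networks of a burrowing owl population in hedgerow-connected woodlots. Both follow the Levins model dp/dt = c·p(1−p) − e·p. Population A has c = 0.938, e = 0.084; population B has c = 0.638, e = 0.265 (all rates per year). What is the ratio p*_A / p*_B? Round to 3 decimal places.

A: p*_A = 1 − 0.084/0.938 = 0.9104.
B: p*_B = 1 − 0.265/0.638 = 0.5846.
p*_A / p*_B = 0.9104/0.5846 = 1.5573.

1.557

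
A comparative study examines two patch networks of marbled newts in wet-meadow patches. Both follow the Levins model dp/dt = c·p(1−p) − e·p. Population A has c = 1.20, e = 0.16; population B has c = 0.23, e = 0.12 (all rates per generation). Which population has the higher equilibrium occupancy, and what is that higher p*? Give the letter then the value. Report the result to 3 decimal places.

A: p*_A = 1 − 0.16/1.20 = 0.8667.
B: p*_B = 1 − 0.12/0.23 = 0.4783.
A is higher at 0.8667.

A, 0.867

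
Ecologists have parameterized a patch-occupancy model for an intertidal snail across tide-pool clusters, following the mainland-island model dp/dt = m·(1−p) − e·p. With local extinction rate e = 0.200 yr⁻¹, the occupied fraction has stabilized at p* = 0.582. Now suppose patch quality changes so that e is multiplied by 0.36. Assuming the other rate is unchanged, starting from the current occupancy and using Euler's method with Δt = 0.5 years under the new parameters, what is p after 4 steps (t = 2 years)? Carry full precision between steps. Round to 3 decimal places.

0.696

Balance m(1−p*) = e·p* gives m = e·p*/(1−p*) = 0.200×0.58200/0.41800 = 0.27847.
Starting from p₀ = 0.58200; update p ← p + (dp/dt)·Δt with the new parameters.
p: 0.58200 → 0.61925  (Δp = +0.03725)
p: 0.61925 → 0.64997  (Δp = +0.03072)
p: 0.64997 → 0.67531  (Δp = +0.02534)
p: 0.67531 → 0.69620  (Δp = +0.02090)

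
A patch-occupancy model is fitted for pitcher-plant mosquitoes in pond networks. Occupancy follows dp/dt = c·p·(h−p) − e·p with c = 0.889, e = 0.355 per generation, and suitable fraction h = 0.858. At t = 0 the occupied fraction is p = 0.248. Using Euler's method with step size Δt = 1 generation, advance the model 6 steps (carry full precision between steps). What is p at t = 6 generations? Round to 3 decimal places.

0.436

Update rule: p ← p + [c·p·(h−p) − e·p]·Δt with Δt = 1.
step 1: Δp = +0.04645, p = 0.29445
step 2: Δp = +0.04299, p = 0.33744
step 3: Δp = +0.03637, p = 0.37381
step 4: Δp = +0.02820, p = 0.40201
step 5: Δp = +0.02025, p = 0.42226
step 6: Δp = +0.01367, p = 0.43593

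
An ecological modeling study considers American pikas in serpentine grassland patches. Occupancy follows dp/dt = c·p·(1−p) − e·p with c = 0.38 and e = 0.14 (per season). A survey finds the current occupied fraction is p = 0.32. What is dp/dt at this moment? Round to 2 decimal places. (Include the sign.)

0.04

Colonization term: c·p·(1−p) = 0.38×0.32×0.6800 = 0.08269.
Extinction term: e·p = 0.04480.
dp/dt = 0.08269 − 0.04480 = 0.03789.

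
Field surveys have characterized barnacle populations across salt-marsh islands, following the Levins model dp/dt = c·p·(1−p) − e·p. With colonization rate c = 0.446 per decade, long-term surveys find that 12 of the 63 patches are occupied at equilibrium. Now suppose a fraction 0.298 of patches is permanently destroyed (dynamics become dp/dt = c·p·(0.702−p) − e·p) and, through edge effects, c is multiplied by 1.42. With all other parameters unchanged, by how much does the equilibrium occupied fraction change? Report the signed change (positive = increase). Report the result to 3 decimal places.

-0.059

Observed p* = 12/63 = 0.19048.
Balance c(1−p*) = e gives e = 0.446×(1 − 0.19048) = 0.36105.
New p* = 0.702 − e/c = 0.702 − 0.36105/0.63332 = 0.13191.
Δp* = 0.13191 − 0.19048 = -0.05857.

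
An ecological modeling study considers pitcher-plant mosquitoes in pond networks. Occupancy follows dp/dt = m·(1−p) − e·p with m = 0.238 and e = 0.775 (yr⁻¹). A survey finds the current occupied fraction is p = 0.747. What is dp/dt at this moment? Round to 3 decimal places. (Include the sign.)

-0.519

Colonization term: m·(1−p) = 0.238×0.2530 = 0.06021.
Extinction term: e·p = 0.57893.
dp/dt = 0.06021 − 0.57893 = -0.51871.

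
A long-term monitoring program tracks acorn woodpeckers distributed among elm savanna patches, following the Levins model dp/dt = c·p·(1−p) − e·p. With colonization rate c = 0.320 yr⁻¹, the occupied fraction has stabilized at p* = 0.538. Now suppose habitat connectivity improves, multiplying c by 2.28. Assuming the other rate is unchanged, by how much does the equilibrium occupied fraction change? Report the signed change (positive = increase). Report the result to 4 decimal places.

Balance c(1−p*) = e gives e = 0.320×(1 − 0.53800) = 0.14784.
New p* = 1 − e/c = 1 − 0.14784/0.72960 = 0.79737.
Δp* = 0.79737 − 0.53800 = +0.25937.

0.2594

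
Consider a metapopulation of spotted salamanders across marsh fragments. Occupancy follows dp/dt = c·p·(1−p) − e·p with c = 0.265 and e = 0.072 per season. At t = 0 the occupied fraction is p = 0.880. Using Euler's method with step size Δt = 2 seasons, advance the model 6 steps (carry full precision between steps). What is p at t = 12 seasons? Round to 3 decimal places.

0.734

Update rule: p ← p + [c·p·(1−p) − e·p]·Δt with Δt = 2.
t = 2: p = 0.88000 + (-0.07075) = 0.80925
t = 4: p = 0.80925 + (-0.03472) = 0.77453
t = 6: p = 0.77453 + (-0.01898) = 0.75555
t = 8: p = 0.75555 + (-0.01091) = 0.74464
t = 10: p = 0.74464 + (-0.00645) = 0.73819
t = 12: p = 0.73819 + (-0.00387) = 0.73432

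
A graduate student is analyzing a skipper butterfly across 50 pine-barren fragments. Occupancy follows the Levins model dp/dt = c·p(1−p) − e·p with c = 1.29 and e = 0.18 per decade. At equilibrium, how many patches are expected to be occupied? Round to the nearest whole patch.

p* = 1 − e/c = 1 − 0.18/1.29 = 0.8605.
Expected occupied patches = N × p* = 50 × 0.8605 = 43.02 ≈ 43.

43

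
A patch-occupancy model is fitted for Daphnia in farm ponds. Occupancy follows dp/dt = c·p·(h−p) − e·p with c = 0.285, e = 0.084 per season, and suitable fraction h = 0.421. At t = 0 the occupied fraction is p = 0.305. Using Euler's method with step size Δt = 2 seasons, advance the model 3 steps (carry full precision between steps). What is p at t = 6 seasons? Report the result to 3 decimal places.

Update rule: p ← p + [c·p·(h−p) − e·p]·Δt with Δt = 2.
p: 0.30500 → 0.27393  (Δp = -0.03107)
p: 0.27393 → 0.25087  (Δp = -0.02306)
p: 0.25087 → 0.23305  (Δp = -0.01782)

0.233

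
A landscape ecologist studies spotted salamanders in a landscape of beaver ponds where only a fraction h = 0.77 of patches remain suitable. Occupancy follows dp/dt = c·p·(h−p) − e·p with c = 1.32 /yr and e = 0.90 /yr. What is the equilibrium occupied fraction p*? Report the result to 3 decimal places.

Setting dp/dt = 0 and dividing by p* gives c·(h−p*) = e.
So p* = h − e/c = 0.77 − 0.90/1.32 = 0.77 − 0.6818 = 0.0882.

0.088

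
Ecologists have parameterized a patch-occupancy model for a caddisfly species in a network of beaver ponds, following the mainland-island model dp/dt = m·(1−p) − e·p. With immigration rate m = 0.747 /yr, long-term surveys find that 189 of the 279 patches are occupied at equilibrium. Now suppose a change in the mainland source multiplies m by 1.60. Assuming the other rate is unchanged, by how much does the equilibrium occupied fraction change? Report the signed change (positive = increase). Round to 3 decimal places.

0.093

Observed p* = 189/279 = 0.67742.
Balance m(1−p*) = e·p* gives e = m(1−p*)/p* = 0.747×0.32258/0.67742 = 0.35571.
New p* = m/(m+e) = 1.19520/(1.19520+0.35571) = 0.77064.
Δp* = 0.77064 − 0.67742 = +0.09322.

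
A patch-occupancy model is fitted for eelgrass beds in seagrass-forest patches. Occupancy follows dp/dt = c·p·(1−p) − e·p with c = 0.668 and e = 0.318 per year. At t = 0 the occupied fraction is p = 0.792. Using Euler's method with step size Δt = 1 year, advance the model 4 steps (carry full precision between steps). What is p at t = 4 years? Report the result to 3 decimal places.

Update rule: p ← p + [c·p·(1−p) − e·p]·Δt with Δt = 1.
p: 0.79200 → 0.65019  (Δp = -0.14181)
p: 0.65019 → 0.59536  (Δp = -0.05483)
p: 0.59536 → 0.56696  (Δp = -0.02840)
p: 0.56696 → 0.55067  (Δp = -0.01629)

0.551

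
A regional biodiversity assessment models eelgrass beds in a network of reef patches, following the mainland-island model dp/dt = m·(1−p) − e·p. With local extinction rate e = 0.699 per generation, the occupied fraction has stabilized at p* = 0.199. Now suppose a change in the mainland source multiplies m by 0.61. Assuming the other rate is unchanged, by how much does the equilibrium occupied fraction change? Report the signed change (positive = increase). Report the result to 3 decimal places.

-0.067

Balance m(1−p*) = e·p* gives m = e·p*/(1−p*) = 0.699×0.19900/0.80100 = 0.17366.
New p* = m/(m+e) = 0.10593/(0.10593+0.69900) = 0.13160.
Δp* = 0.13160 − 0.19900 = -0.06740.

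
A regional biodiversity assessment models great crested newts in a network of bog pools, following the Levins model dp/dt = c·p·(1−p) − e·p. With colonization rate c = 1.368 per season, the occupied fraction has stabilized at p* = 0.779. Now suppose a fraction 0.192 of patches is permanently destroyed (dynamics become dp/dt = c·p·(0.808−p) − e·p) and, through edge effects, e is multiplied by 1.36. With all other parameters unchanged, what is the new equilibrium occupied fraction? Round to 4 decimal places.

0.5074

Balance c(1−p*) = e gives e = 1.368×(1 − 0.77900) = 0.30233.
New p* = 0.808 − e/c = 0.808 − 0.41117/1.36800 = 0.50744.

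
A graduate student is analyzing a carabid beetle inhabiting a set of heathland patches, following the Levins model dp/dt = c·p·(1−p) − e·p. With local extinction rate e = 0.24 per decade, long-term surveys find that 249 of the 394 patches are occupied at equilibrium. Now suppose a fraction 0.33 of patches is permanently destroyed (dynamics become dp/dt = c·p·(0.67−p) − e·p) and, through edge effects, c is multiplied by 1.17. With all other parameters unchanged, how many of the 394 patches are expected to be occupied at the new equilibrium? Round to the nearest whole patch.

Observed p* = 249/394 = 0.63198.
Balance c(1−p*) = e gives c = e/(1 − 0.63198) = 0.24/0.36802 = 0.65214.
New p* = 0.67 − e/c = 0.67 − 0.24000/0.76300 = 0.35545.
Expected occupied = 394 × 0.35545 = 140.05 ≈ 140.

140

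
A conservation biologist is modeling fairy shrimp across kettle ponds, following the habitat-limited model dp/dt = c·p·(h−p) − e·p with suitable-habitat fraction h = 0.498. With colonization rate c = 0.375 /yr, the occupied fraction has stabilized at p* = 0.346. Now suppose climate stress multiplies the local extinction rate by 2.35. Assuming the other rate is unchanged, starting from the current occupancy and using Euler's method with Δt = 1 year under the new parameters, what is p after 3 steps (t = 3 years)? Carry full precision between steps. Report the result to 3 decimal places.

0.280

Balance c(h−p*) = e gives e = 0.375×(0.498 − 0.34600) = 0.05700.
Starting from p₀ = 0.34600; update p ← p + (dp/dt)·Δt with the new parameters.
  1  |  dp/dt·Δt = -0.026625  |  p_1 = 0.319375
  2  |  dp/dt·Δt = -0.021387  |  p_2 = 0.297988
  3  |  dp/dt·Δt = -0.017565  |  p_3 = 0.280423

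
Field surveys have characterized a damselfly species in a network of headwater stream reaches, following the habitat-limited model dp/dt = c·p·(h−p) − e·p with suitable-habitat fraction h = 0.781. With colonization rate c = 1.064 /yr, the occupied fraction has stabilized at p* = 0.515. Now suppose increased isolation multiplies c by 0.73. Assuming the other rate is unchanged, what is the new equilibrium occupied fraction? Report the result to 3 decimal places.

0.417

Balance c(h−p*) = e gives e = 1.064×(0.781 − 0.51500) = 0.28302.
New p* = 0.781 − e/c = 0.781 − 0.28302/0.77672 = 0.41662.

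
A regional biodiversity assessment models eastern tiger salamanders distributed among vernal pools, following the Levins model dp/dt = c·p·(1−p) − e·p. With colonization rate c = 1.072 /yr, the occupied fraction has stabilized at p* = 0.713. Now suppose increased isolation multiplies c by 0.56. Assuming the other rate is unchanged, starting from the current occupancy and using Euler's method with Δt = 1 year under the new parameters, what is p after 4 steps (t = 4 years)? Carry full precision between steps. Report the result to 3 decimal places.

Balance c(1−p*) = e gives e = 1.072×(1 − 0.71300) = 0.30766.
Starting from p₀ = 0.71300; update p ← p + (dp/dt)·Δt with the new parameters.
t = 1: p = 0.71300 + (-0.09652) = 0.61648
t = 2: p = 0.61648 + (-0.04773) = 0.56875
t = 3: p = 0.56875 + (-0.02774) = 0.54101
t = 4: p = 0.54101 + (-0.01738) = 0.52363

0.524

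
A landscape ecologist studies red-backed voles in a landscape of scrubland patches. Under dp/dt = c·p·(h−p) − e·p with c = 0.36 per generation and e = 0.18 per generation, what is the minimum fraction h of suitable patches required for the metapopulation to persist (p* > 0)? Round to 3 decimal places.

0.500

p* = h − e/c is positive only when h > e/c.
h_min = e/c = 0.18/0.36 = 0.5000.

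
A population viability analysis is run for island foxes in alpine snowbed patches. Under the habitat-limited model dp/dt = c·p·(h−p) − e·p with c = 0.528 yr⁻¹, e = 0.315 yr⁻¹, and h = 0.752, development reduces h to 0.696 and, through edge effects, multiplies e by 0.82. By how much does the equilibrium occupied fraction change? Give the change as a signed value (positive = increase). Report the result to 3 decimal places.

0.051

Before: p* = h − e/c = 0.752 − 0.315/0.528 = 0.752 − 0.5966 = 0.1554.
After: c = 0.528, e = 0.2583, h = 0.696; p* = 0.696 − 0.2583/0.528 = 0.2068.
Δp* = 0.2068 − 0.1554 = +0.0514.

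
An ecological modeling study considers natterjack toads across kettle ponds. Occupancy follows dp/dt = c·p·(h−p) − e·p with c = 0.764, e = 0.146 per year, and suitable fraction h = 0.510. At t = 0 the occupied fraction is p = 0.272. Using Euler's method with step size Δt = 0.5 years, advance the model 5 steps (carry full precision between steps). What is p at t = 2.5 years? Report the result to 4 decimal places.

0.2923

Update rule: p ← p + [c·p·(h−p) − e·p]·Δt with Δt = 0.5.
  1  |  dp/dt·Δt = +0.004873  |  p_1 = 0.276873
  2  |  dp/dt·Δt = +0.004445  |  p_2 = 0.281318
  3  |  dp/dt·Δt = +0.004039  |  p_3 = 0.285357
  4  |  dp/dt·Δt = +0.003656  |  p_4 = 0.289013
  5  |  dp/dt·Δt = +0.003300  |  p_5 = 0.292313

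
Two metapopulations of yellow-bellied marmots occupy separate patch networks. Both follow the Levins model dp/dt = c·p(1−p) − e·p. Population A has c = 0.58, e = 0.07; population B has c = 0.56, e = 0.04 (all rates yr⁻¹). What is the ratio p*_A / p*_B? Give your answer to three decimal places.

A: p*_A = 1 − 0.07/0.58 = 0.8793.
B: p*_B = 1 − 0.04/0.56 = 0.9286.
p*_A / p*_B = 0.8793/0.9286 = 0.9469.

0.947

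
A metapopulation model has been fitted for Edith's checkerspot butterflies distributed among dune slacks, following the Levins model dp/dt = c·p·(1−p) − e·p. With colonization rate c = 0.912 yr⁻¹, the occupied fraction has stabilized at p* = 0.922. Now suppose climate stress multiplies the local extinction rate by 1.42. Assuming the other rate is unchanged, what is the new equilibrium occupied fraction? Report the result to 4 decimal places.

Balance c(1−p*) = e gives e = 0.912×(1 − 0.92200) = 0.07114.
New p* = 1 − e/c = 1 − 0.10102/0.91200 = 0.88923.

0.8892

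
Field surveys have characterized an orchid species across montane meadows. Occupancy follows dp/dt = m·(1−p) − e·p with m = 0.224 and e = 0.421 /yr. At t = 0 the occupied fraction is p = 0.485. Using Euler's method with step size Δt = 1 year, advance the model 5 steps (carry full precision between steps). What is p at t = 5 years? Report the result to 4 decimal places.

0.3481

Update rule: p ← p + [m·(1−p) − e·p]·Δt with Δt = 1.
p: 0.48500 → 0.39617  (Δp = -0.08882)
p: 0.39617 → 0.36464  (Δp = -0.03153)
p: 0.36464 → 0.35345  (Δp = -0.01119)
p: 0.35345 → 0.34947  (Δp = -0.00397)
p: 0.34947 → 0.34806  (Δp = -0.00141)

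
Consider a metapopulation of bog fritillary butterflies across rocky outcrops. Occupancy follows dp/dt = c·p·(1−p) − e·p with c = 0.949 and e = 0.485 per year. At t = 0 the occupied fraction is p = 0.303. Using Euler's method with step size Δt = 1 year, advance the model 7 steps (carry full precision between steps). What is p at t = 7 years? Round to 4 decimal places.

Update rule: p ← p + [c·p·(1−p) − e·p]·Δt with Δt = 1.
step 1: Δp = +0.05347, p = 0.35647
step 2: Δp = +0.04481, p = 0.40128
step 3: Δp = +0.03338, p = 0.43466
step 4: Δp = +0.02239, p = 0.45705
step 5: Δp = +0.01383, p = 0.47088
step 6: Δp = +0.00807, p = 0.47895
step 7: Δp = +0.00454, p = 0.48349

0.4835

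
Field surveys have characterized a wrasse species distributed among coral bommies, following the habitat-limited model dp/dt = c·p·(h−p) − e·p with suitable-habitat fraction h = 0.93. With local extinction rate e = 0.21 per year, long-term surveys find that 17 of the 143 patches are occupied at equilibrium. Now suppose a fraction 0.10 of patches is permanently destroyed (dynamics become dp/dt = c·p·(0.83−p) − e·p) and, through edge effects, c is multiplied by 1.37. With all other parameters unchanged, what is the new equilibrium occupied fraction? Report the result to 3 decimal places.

Observed p* = 17/143 = 0.11888.
Balance c(h−p*) = e gives c = e/(0.93 − 0.11888) = 0.21/0.81112 = 0.25890.
New p* = 0.83 − e/c = 0.83 − 0.21000/0.35469 = 0.23793.

0.238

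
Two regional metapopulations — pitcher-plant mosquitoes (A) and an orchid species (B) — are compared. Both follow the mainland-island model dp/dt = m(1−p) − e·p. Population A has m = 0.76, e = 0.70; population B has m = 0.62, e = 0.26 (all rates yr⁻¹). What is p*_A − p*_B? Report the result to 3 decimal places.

-0.184

A: p*_A = m/(m+e) = 0.76/1.4600 = 0.5205.
B: p*_B = 0.62/0.8800 = 0.7045.
p*_A − p*_B = 0.5205 − 0.7045 = -0.1840.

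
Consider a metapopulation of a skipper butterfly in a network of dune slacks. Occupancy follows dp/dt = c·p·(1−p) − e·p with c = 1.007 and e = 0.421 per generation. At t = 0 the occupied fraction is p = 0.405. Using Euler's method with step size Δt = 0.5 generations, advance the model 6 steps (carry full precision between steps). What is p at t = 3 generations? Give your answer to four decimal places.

0.5482

Update rule: p ← p + [c·p·(1−p) − e·p]·Δt with Δt = 0.5.
t = 0.5: p = 0.40500 + (+0.03608) = 0.44108
t = 1: p = 0.44108 + (+0.03128) = 0.47236
t = 1.5: p = 0.47236 + (+0.02606) = 0.49842
t = 2: p = 0.49842 + (+0.02096) = 0.51937
t = 2.5: p = 0.51937 + (+0.01636) = 0.53573
t = 3: p = 0.53573 + (+0.01246) = 0.54819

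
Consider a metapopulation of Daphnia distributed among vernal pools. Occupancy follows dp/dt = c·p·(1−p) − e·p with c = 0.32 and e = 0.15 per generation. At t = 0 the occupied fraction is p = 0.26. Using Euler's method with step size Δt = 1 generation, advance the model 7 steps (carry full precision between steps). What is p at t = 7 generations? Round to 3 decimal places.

Update rule: p ← p + [c·p·(1−p) − e·p]·Δt with Δt = 1.
step 1: Δp = +0.02257, p = 0.28257
step 2: Δp = +0.02249, p = 0.30505
step 3: Δp = +0.02208, p = 0.32713
step 4: Δp = +0.02137, p = 0.34850
step 5: Δp = +0.02038, p = 0.36888
step 6: Δp = +0.01917, p = 0.38805
step 7: Δp = +0.01778, p = 0.40583

0.406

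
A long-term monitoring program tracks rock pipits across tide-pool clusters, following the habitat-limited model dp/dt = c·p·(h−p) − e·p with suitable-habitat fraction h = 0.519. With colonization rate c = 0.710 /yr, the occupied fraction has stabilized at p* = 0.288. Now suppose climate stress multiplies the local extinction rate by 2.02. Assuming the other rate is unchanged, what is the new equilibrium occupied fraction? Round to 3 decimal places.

Balance c(h−p*) = e gives e = 0.710×(0.519 − 0.28800) = 0.16401.
New p* = 0.519 − e/c = 0.519 − 0.33130/0.71000 = 0.05238.

0.052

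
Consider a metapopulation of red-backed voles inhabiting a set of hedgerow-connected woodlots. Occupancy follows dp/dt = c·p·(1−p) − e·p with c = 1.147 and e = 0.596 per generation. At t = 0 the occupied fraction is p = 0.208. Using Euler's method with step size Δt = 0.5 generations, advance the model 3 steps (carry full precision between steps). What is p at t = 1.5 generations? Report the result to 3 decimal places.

Update rule: p ← p + [c·p·(1−p) − e·p]·Δt with Δt = 0.5.
step 1: Δp = +0.03249, p = 0.24049
step 2: Δp = +0.03309, p = 0.27358
step 3: Δp = +0.03245, p = 0.30603

0.306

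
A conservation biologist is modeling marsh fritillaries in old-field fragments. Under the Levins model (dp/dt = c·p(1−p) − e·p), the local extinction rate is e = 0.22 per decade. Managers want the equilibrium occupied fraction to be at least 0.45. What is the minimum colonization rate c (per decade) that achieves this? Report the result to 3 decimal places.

0.400

p* = 1 − e/c ≥ 0.45 requires e/c ≤ 0.5500, i.e. c ≥ e/0.5500.
c_min = 0.22/0.5500 = 0.4000.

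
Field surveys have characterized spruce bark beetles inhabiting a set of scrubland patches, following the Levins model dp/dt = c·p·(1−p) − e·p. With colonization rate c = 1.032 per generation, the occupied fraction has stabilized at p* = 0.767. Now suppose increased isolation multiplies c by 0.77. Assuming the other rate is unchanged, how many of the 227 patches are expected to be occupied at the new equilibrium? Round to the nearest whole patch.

Balance c(1−p*) = e gives e = 1.032×(1 − 0.76700) = 0.24046.
New p* = 1 − e/c = 1 − 0.24046/0.79464 = 0.69740.
Expected occupied = 227 × 0.69740 = 158.31 ≈ 158.

158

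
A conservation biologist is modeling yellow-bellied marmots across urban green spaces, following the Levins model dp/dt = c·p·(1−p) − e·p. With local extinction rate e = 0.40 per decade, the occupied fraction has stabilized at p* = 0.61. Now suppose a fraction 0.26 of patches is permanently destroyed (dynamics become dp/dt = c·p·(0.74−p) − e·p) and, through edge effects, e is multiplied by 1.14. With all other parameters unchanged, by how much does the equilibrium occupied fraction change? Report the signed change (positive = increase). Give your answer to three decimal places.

Balance c(1−p*) = e gives c = e/(1 − 0.61000) = 0.40/0.39000 = 1.02564.
New p* = 0.74 − e/c = 0.74 − 0.45600/1.02564 = 0.29540.
Δp* = 0.29540 − 0.61000 = -0.31460.

-0.315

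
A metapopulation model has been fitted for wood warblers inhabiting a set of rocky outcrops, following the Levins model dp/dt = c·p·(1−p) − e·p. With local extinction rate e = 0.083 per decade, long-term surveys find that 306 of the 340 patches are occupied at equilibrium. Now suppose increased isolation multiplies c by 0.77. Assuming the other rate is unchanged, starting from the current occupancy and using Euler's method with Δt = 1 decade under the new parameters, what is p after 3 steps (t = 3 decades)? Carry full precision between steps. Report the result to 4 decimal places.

0.8726

Observed p* = 306/340 = 0.90000.
Balance c(1−p*) = e gives c = e/(1 − 0.90000) = 0.083/0.10000 = 0.83000.
Starting from p₀ = 0.90000; update p ← p + (dp/dt)·Δt with the new parameters.
p: 0.90000 → 0.88282  (Δp = -0.01718)
p: 0.88282 → 0.87566  (Δp = -0.00716)
p: 0.87566 → 0.87257  (Δp = -0.00309)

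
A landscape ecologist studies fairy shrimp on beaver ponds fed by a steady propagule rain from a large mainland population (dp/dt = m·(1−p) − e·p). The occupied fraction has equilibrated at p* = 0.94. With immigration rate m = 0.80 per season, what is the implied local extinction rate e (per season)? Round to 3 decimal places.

At equilibrium m(1−p*) = e·p*, so e = m(1−p*)/p*.
e = 0.80 × 0.0600 / 0.94 = 0.0511.

0.051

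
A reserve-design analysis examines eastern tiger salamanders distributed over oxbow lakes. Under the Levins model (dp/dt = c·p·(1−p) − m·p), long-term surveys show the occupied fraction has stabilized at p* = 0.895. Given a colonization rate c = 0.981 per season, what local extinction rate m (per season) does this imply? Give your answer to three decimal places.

0.103

At equilibrium c(1−p*) = m.
m = 0.981 × (1 − 0.895) = 0.981 × 0.1050 = 0.1030.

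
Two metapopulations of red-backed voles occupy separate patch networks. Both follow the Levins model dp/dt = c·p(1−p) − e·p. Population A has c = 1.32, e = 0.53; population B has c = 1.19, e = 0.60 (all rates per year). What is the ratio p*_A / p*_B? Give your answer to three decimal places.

1.207

A: p*_A = 1 − 0.53/1.32 = 0.5985.
B: p*_B = 1 − 0.60/1.19 = 0.4958.
p*_A / p*_B = 0.5985/0.4958 = 1.2071.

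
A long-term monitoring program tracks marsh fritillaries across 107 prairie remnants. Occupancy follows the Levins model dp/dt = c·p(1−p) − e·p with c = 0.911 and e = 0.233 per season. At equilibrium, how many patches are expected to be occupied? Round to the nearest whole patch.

p* = 1 − e/c = 1 − 0.233/0.911 = 0.7442.
Expected occupied patches = N × p* = 107 × 0.7442 = 79.63 ≈ 80.

80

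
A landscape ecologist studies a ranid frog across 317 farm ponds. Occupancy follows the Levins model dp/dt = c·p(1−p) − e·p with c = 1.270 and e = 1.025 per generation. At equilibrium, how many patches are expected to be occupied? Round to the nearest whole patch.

61

p* = 1 − e/c = 1 − 1.025/1.270 = 0.1929.
Expected occupied patches = N × p* = 317 × 0.1929 = 61.15 ≈ 61.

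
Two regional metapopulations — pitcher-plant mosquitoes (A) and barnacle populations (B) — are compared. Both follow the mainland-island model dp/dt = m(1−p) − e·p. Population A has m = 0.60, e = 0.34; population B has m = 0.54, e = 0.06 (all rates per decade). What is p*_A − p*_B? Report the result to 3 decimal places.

-0.262

A: p*_A = m/(m+e) = 0.60/0.9400 = 0.6383.
B: p*_B = 0.54/0.6000 = 0.9000.
p*_A − p*_B = 0.6383 − 0.9000 = -0.2617.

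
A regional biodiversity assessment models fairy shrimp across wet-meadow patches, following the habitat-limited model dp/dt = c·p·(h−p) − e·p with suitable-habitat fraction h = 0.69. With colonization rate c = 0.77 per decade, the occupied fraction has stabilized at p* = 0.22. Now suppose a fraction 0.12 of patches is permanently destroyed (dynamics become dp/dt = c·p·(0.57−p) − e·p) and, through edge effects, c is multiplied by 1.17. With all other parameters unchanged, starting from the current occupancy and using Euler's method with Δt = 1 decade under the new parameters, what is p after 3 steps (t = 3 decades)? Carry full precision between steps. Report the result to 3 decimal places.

Balance c(h−p*) = e gives e = 0.77×(0.69 − 0.22000) = 0.36190.
Starting from p₀ = 0.22000; update p ← p + (dp/dt)·Δt with the new parameters.
  1  |  dp/dt·Δt = -0.010249  |  p_1 = 0.209751
  2  |  dp/dt·Δt = -0.007835  |  p_2 = 0.201917
  3  |  dp/dt·Δt = -0.006117  |  p_3 = 0.195800

0.196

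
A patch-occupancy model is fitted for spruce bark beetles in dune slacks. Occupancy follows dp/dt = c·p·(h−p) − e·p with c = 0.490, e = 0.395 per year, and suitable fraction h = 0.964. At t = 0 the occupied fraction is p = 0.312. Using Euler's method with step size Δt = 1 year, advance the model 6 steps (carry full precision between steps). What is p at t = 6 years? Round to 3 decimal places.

0.224

Update rule: p ← p + [c·p·(h−p) − e·p]·Δt with Δt = 1.
t = 1: p = 0.31200 + (-0.02356) = 0.28844
t = 2: p = 0.28844 + (-0.01845) = 0.26999
t = 3: p = 0.26999 + (-0.01483) = 0.25515
t = 4: p = 0.25515 + (-0.01216) = 0.24299
t = 5: p = 0.24299 + (-0.01013) = 0.23286
t = 6: p = 0.23286 + (-0.00856) = 0.22430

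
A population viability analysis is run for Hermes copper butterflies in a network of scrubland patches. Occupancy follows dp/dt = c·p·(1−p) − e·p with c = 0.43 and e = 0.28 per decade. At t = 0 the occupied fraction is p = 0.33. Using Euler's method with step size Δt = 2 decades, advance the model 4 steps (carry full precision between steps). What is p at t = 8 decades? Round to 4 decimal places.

0.3440

Update rule: p ← p + [c·p·(1−p) − e·p]·Δt with Δt = 2.
p: 0.33000 → 0.33535  (Δp = +0.00535)
p: 0.33535 → 0.33924  (Δp = +0.00389)
p: 0.33924 → 0.34204  (Δp = +0.00280)
p: 0.34204 → 0.34404  (Δp = +0.00200)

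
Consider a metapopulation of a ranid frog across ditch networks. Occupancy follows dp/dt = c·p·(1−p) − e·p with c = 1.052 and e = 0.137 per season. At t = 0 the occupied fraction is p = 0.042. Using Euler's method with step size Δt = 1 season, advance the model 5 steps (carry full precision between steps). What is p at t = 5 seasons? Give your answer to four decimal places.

Update rule: p ← p + [c·p·(1−p) − e·p]·Δt with Δt = 1.
t = 1: p = 0.04200 + (+0.03657) = 0.07857
t = 2: p = 0.07857 + (+0.06540) = 0.14397
t = 3: p = 0.14397 + (+0.10993) = 0.25391
t = 4: p = 0.25391 + (+0.16450) = 0.41841
t = 5: p = 0.41841 + (+0.19867) = 0.61708

0.6171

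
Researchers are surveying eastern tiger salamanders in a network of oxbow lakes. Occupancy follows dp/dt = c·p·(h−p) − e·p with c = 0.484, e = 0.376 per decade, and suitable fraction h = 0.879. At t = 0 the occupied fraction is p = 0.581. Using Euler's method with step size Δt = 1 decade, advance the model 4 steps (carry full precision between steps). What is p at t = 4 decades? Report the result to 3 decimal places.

0.289

Update rule: p ← p + [c·p·(h−p) − e·p]·Δt with Δt = 1.
t = 1: p = 0.58100 + (-0.13466) = 0.44634
t = 2: p = 0.44634 + (-0.07436) = 0.37198
t = 3: p = 0.37198 + (-0.04858) = 0.32340
t = 4: p = 0.32340 + (-0.03463) = 0.28877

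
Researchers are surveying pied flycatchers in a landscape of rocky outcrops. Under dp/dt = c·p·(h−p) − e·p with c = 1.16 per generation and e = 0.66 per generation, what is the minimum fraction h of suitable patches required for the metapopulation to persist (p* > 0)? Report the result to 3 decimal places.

p* = h − e/c is positive only when h > e/c.
h_min = e/c = 0.66/1.16 = 0.5690.

0.569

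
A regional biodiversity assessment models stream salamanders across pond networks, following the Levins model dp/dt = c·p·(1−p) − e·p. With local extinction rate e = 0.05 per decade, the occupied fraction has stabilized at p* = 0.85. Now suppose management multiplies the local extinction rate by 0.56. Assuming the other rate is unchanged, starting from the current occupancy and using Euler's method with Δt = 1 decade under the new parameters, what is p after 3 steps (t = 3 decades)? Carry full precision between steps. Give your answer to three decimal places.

Balance c(1−p*) = e gives c = e/(1 − 0.85000) = 0.05/0.15000 = 0.33333.
Starting from p₀ = 0.85000; update p ← p + (dp/dt)·Δt with the new parameters.
t = 1: p = 0.85000 + (+0.01870) = 0.86870
t = 2: p = 0.86870 + (+0.01370) = 0.88240
t = 3: p = 0.88240 + (+0.00988) = 0.89228

0.892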